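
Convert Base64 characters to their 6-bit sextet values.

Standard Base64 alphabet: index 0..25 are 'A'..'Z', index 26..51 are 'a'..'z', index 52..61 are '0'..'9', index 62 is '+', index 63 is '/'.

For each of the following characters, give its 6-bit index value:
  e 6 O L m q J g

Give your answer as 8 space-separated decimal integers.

Answer: 30 58 14 11 38 42 9 32

Derivation:
'e': a..z range, 26 + ord('e') − ord('a') = 30
'6': 0..9 range, 52 + ord('6') − ord('0') = 58
'O': A..Z range, ord('O') − ord('A') = 14
'L': A..Z range, ord('L') − ord('A') = 11
'm': a..z range, 26 + ord('m') − ord('a') = 38
'q': a..z range, 26 + ord('q') − ord('a') = 42
'J': A..Z range, ord('J') − ord('A') = 9
'g': a..z range, 26 + ord('g') − ord('a') = 32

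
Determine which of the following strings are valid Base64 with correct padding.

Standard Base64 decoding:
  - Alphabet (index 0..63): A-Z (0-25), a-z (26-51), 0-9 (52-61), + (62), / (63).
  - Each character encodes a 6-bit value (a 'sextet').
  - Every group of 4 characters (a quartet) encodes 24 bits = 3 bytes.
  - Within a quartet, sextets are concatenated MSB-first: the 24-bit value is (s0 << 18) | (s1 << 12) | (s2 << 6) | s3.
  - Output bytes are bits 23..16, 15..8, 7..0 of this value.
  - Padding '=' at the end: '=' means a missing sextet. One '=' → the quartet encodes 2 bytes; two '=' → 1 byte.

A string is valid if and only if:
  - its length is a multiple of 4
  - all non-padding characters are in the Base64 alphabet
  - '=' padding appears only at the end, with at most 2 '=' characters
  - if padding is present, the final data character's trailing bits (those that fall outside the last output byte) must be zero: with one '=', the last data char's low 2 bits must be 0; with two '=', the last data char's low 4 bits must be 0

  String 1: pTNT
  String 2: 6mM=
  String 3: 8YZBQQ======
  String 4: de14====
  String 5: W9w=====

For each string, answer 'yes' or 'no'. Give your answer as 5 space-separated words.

Answer: yes yes no no no

Derivation:
String 1: 'pTNT' → valid
String 2: '6mM=' → valid
String 3: '8YZBQQ======' → invalid (6 pad chars (max 2))
String 4: 'de14====' → invalid (4 pad chars (max 2))
String 5: 'W9w=====' → invalid (5 pad chars (max 2))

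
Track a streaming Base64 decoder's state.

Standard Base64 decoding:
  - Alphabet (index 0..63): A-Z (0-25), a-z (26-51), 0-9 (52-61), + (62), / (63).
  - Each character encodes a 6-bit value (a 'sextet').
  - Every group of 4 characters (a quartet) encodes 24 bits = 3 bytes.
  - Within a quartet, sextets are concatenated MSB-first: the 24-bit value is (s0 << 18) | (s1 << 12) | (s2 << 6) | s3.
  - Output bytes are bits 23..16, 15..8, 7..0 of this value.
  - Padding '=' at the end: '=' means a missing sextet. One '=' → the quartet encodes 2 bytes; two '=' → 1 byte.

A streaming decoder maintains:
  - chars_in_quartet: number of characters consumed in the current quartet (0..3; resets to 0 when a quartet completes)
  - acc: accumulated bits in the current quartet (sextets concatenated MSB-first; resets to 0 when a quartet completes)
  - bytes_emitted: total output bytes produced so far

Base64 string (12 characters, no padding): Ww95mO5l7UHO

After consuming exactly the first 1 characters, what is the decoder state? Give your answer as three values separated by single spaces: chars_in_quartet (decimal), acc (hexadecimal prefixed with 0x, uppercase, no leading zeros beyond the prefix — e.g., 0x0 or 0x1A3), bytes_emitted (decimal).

After char 0 ('W'=22): chars_in_quartet=1 acc=0x16 bytes_emitted=0

Answer: 1 0x16 0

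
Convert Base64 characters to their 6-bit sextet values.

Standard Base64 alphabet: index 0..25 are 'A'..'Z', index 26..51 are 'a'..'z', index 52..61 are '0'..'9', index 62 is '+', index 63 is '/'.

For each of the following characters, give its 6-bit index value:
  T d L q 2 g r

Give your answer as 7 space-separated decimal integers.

Answer: 19 29 11 42 54 32 43

Derivation:
'T': A..Z range, ord('T') − ord('A') = 19
'd': a..z range, 26 + ord('d') − ord('a') = 29
'L': A..Z range, ord('L') − ord('A') = 11
'q': a..z range, 26 + ord('q') − ord('a') = 42
'2': 0..9 range, 52 + ord('2') − ord('0') = 54
'g': a..z range, 26 + ord('g') − ord('a') = 32
'r': a..z range, 26 + ord('r') − ord('a') = 43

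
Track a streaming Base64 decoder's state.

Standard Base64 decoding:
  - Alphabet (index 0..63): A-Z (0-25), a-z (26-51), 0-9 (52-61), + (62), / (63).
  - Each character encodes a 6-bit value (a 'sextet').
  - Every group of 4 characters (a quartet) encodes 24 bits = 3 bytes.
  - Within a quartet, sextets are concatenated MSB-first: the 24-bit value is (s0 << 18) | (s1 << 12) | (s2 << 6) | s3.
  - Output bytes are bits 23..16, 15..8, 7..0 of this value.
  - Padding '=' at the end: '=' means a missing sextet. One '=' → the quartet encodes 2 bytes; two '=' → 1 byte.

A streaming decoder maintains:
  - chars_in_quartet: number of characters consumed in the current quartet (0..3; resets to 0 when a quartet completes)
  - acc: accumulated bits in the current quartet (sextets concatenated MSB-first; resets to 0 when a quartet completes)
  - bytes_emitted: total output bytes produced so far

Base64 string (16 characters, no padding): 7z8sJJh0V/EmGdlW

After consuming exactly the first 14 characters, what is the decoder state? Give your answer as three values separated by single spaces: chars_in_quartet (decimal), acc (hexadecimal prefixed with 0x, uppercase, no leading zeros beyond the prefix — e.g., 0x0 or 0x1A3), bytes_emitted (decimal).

Answer: 2 0x19D 9

Derivation:
After char 0 ('7'=59): chars_in_quartet=1 acc=0x3B bytes_emitted=0
After char 1 ('z'=51): chars_in_quartet=2 acc=0xEF3 bytes_emitted=0
After char 2 ('8'=60): chars_in_quartet=3 acc=0x3BCFC bytes_emitted=0
After char 3 ('s'=44): chars_in_quartet=4 acc=0xEF3F2C -> emit EF 3F 2C, reset; bytes_emitted=3
After char 4 ('J'=9): chars_in_quartet=1 acc=0x9 bytes_emitted=3
After char 5 ('J'=9): chars_in_quartet=2 acc=0x249 bytes_emitted=3
After char 6 ('h'=33): chars_in_quartet=3 acc=0x9261 bytes_emitted=3
After char 7 ('0'=52): chars_in_quartet=4 acc=0x249874 -> emit 24 98 74, reset; bytes_emitted=6
After char 8 ('V'=21): chars_in_quartet=1 acc=0x15 bytes_emitted=6
After char 9 ('/'=63): chars_in_quartet=2 acc=0x57F bytes_emitted=6
After char 10 ('E'=4): chars_in_quartet=3 acc=0x15FC4 bytes_emitted=6
After char 11 ('m'=38): chars_in_quartet=4 acc=0x57F126 -> emit 57 F1 26, reset; bytes_emitted=9
After char 12 ('G'=6): chars_in_quartet=1 acc=0x6 bytes_emitted=9
After char 13 ('d'=29): chars_in_quartet=2 acc=0x19D bytes_emitted=9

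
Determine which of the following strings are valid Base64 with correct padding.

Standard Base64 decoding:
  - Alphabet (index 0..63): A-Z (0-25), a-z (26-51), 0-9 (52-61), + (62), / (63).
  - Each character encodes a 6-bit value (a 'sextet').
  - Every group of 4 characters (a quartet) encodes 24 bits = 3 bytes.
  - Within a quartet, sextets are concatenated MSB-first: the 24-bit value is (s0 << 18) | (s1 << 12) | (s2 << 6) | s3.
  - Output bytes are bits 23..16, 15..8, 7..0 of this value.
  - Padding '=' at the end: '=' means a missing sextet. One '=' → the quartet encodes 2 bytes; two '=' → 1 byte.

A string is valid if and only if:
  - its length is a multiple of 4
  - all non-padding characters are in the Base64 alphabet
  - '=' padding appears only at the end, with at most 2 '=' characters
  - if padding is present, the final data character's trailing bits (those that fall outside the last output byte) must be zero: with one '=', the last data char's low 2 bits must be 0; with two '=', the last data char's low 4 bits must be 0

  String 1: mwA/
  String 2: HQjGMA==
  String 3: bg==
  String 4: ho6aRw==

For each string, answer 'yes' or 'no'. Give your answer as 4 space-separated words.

Answer: yes yes yes yes

Derivation:
String 1: 'mwA/' → valid
String 2: 'HQjGMA==' → valid
String 3: 'bg==' → valid
String 4: 'ho6aRw==' → valid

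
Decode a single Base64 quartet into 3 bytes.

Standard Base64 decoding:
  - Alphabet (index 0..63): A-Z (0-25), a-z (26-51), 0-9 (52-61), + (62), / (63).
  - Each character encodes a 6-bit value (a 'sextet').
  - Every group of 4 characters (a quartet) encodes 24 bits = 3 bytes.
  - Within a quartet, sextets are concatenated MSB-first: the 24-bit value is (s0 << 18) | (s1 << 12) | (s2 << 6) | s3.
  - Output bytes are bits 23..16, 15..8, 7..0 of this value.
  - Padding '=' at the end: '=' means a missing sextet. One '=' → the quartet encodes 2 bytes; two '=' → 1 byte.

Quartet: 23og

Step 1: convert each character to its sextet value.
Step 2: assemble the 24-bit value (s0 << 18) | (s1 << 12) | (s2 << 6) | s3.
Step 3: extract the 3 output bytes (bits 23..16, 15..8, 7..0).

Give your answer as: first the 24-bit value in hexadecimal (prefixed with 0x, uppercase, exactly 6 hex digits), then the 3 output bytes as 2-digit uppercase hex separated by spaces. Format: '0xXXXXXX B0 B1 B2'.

Answer: 0xDB7A20 DB 7A 20

Derivation:
Sextets: 2=54, 3=55, o=40, g=32
24-bit: (54<<18) | (55<<12) | (40<<6) | 32
      = 0xD80000 | 0x037000 | 0x000A00 | 0x000020
      = 0xDB7A20
Bytes: (v>>16)&0xFF=DB, (v>>8)&0xFF=7A, v&0xFF=20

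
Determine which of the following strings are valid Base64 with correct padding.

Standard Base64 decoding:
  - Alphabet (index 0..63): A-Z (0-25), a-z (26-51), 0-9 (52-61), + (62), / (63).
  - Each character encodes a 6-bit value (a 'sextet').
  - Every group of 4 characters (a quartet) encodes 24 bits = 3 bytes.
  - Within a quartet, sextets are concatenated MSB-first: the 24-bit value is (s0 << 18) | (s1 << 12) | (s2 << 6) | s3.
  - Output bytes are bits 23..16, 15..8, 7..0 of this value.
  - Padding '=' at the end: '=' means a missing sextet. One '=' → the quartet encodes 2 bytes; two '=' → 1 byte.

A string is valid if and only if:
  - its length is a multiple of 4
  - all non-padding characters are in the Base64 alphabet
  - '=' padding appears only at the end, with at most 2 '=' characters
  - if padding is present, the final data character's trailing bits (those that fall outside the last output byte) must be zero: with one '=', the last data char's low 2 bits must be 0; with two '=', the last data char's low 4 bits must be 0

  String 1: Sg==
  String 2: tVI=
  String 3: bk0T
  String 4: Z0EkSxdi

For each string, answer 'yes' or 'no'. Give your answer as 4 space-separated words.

Answer: yes yes yes yes

Derivation:
String 1: 'Sg==' → valid
String 2: 'tVI=' → valid
String 3: 'bk0T' → valid
String 4: 'Z0EkSxdi' → valid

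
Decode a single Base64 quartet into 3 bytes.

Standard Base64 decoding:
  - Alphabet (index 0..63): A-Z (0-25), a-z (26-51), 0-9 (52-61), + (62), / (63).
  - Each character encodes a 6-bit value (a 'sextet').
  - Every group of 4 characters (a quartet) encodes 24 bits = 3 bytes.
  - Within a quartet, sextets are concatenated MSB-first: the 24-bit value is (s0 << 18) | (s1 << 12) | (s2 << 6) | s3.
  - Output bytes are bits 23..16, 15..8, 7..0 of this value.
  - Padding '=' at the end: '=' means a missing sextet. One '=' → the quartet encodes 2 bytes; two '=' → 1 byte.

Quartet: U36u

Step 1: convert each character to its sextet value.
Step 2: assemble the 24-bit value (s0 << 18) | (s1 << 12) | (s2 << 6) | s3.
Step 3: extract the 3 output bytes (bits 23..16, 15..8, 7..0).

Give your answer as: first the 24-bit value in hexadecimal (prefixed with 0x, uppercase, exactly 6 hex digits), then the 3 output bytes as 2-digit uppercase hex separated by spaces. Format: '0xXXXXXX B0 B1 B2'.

Answer: 0x537EAE 53 7E AE

Derivation:
Sextets: U=20, 3=55, 6=58, u=46
24-bit: (20<<18) | (55<<12) | (58<<6) | 46
      = 0x500000 | 0x037000 | 0x000E80 | 0x00002E
      = 0x537EAE
Bytes: (v>>16)&0xFF=53, (v>>8)&0xFF=7E, v&0xFF=AE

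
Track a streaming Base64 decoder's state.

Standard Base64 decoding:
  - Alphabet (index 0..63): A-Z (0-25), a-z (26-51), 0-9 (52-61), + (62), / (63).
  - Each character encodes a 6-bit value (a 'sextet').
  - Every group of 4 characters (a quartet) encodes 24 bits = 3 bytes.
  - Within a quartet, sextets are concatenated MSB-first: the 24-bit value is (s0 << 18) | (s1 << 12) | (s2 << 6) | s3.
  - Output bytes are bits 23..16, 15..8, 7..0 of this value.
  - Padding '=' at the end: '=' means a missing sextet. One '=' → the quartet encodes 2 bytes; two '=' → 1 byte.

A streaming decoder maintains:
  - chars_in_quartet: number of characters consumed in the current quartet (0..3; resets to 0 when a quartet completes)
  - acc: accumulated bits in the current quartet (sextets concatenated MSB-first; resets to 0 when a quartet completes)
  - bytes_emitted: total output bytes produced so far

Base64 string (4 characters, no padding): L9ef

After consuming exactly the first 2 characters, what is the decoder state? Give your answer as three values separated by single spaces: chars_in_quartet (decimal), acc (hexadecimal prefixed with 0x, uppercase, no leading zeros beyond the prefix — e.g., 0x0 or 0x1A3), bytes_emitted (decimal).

After char 0 ('L'=11): chars_in_quartet=1 acc=0xB bytes_emitted=0
After char 1 ('9'=61): chars_in_quartet=2 acc=0x2FD bytes_emitted=0

Answer: 2 0x2FD 0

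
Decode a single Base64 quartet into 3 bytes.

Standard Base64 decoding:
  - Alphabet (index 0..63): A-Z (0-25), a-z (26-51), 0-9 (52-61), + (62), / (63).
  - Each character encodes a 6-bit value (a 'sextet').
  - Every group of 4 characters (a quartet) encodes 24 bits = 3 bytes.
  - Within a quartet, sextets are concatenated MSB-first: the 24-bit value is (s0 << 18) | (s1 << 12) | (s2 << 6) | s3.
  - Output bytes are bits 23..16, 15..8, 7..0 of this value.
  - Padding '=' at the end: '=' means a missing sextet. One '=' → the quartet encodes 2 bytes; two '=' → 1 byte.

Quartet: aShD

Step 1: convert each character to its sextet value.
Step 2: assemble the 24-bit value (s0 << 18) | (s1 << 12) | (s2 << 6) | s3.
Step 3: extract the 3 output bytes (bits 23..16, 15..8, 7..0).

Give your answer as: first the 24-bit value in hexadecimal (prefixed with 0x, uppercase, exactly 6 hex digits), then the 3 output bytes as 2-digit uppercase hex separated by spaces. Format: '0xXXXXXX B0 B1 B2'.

Sextets: a=26, S=18, h=33, D=3
24-bit: (26<<18) | (18<<12) | (33<<6) | 3
      = 0x680000 | 0x012000 | 0x000840 | 0x000003
      = 0x692843
Bytes: (v>>16)&0xFF=69, (v>>8)&0xFF=28, v&0xFF=43

Answer: 0x692843 69 28 43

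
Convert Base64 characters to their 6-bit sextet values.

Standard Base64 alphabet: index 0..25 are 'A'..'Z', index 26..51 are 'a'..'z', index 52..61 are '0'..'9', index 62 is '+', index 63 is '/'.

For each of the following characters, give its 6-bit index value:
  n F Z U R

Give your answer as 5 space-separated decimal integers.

'n': a..z range, 26 + ord('n') − ord('a') = 39
'F': A..Z range, ord('F') − ord('A') = 5
'Z': A..Z range, ord('Z') − ord('A') = 25
'U': A..Z range, ord('U') − ord('A') = 20
'R': A..Z range, ord('R') − ord('A') = 17

Answer: 39 5 25 20 17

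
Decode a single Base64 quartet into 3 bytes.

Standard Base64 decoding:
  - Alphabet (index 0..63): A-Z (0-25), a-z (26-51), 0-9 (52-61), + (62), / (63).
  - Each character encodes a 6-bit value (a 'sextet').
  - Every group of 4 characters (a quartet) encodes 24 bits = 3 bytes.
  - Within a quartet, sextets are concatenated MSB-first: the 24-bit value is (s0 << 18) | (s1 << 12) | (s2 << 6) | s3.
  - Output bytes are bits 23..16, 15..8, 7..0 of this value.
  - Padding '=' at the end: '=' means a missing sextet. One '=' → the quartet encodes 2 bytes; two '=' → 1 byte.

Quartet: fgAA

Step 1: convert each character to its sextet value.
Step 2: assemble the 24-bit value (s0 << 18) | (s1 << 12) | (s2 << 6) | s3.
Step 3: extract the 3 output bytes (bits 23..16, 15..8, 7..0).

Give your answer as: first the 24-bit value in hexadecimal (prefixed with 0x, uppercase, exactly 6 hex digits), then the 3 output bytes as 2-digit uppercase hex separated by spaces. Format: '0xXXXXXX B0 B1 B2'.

Answer: 0x7E0000 7E 00 00

Derivation:
Sextets: f=31, g=32, A=0, A=0
24-bit: (31<<18) | (32<<12) | (0<<6) | 0
      = 0x7C0000 | 0x020000 | 0x000000 | 0x000000
      = 0x7E0000
Bytes: (v>>16)&0xFF=7E, (v>>8)&0xFF=00, v&0xFF=00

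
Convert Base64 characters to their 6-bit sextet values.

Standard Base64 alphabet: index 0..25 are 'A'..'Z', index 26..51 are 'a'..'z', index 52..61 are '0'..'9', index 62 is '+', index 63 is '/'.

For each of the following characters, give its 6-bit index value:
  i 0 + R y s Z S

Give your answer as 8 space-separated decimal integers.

'i': a..z range, 26 + ord('i') − ord('a') = 34
'0': 0..9 range, 52 + ord('0') − ord('0') = 52
'+': index 62
'R': A..Z range, ord('R') − ord('A') = 17
'y': a..z range, 26 + ord('y') − ord('a') = 50
's': a..z range, 26 + ord('s') − ord('a') = 44
'Z': A..Z range, ord('Z') − ord('A') = 25
'S': A..Z range, ord('S') − ord('A') = 18

Answer: 34 52 62 17 50 44 25 18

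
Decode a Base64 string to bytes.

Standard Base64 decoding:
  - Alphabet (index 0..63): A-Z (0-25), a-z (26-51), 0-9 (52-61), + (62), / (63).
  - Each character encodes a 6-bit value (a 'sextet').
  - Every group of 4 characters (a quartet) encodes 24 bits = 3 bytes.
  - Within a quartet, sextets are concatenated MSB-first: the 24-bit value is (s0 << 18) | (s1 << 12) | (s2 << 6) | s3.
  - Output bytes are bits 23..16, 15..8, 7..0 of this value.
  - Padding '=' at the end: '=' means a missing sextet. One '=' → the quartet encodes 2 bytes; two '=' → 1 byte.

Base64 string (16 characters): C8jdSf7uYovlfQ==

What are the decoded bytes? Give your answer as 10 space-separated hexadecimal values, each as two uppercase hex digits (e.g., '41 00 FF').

Answer: 0B C8 DD 49 FE EE 62 8B E5 7D

Derivation:
After char 0 ('C'=2): chars_in_quartet=1 acc=0x2 bytes_emitted=0
After char 1 ('8'=60): chars_in_quartet=2 acc=0xBC bytes_emitted=0
After char 2 ('j'=35): chars_in_quartet=3 acc=0x2F23 bytes_emitted=0
After char 3 ('d'=29): chars_in_quartet=4 acc=0xBC8DD -> emit 0B C8 DD, reset; bytes_emitted=3
After char 4 ('S'=18): chars_in_quartet=1 acc=0x12 bytes_emitted=3
After char 5 ('f'=31): chars_in_quartet=2 acc=0x49F bytes_emitted=3
After char 6 ('7'=59): chars_in_quartet=3 acc=0x127FB bytes_emitted=3
After char 7 ('u'=46): chars_in_quartet=4 acc=0x49FEEE -> emit 49 FE EE, reset; bytes_emitted=6
After char 8 ('Y'=24): chars_in_quartet=1 acc=0x18 bytes_emitted=6
After char 9 ('o'=40): chars_in_quartet=2 acc=0x628 bytes_emitted=6
After char 10 ('v'=47): chars_in_quartet=3 acc=0x18A2F bytes_emitted=6
After char 11 ('l'=37): chars_in_quartet=4 acc=0x628BE5 -> emit 62 8B E5, reset; bytes_emitted=9
After char 12 ('f'=31): chars_in_quartet=1 acc=0x1F bytes_emitted=9
After char 13 ('Q'=16): chars_in_quartet=2 acc=0x7D0 bytes_emitted=9
Padding '==': partial quartet acc=0x7D0 -> emit 7D; bytes_emitted=10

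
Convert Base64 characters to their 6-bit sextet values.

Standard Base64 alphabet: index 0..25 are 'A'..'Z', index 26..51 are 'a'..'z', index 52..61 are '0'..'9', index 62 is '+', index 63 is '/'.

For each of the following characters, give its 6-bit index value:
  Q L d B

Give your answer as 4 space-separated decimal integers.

'Q': A..Z range, ord('Q') − ord('A') = 16
'L': A..Z range, ord('L') − ord('A') = 11
'd': a..z range, 26 + ord('d') − ord('a') = 29
'B': A..Z range, ord('B') − ord('A') = 1

Answer: 16 11 29 1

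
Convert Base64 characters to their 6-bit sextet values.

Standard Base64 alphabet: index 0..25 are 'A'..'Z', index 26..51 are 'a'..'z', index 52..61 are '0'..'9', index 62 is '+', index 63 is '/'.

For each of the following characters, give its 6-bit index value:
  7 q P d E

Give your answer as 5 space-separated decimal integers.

Answer: 59 42 15 29 4

Derivation:
'7': 0..9 range, 52 + ord('7') − ord('0') = 59
'q': a..z range, 26 + ord('q') − ord('a') = 42
'P': A..Z range, ord('P') − ord('A') = 15
'd': a..z range, 26 + ord('d') − ord('a') = 29
'E': A..Z range, ord('E') − ord('A') = 4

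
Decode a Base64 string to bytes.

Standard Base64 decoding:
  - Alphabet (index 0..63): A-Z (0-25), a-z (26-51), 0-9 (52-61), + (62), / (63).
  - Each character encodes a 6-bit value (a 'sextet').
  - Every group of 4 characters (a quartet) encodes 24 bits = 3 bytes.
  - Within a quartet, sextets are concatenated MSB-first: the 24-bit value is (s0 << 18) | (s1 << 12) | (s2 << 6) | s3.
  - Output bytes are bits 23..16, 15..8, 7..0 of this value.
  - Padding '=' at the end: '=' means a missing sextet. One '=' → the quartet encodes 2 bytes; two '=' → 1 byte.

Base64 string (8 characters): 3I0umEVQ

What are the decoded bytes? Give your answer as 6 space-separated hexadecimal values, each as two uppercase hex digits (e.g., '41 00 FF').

After char 0 ('3'=55): chars_in_quartet=1 acc=0x37 bytes_emitted=0
After char 1 ('I'=8): chars_in_quartet=2 acc=0xDC8 bytes_emitted=0
After char 2 ('0'=52): chars_in_quartet=3 acc=0x37234 bytes_emitted=0
After char 3 ('u'=46): chars_in_quartet=4 acc=0xDC8D2E -> emit DC 8D 2E, reset; bytes_emitted=3
After char 4 ('m'=38): chars_in_quartet=1 acc=0x26 bytes_emitted=3
After char 5 ('E'=4): chars_in_quartet=2 acc=0x984 bytes_emitted=3
After char 6 ('V'=21): chars_in_quartet=3 acc=0x26115 bytes_emitted=3
After char 7 ('Q'=16): chars_in_quartet=4 acc=0x984550 -> emit 98 45 50, reset; bytes_emitted=6

Answer: DC 8D 2E 98 45 50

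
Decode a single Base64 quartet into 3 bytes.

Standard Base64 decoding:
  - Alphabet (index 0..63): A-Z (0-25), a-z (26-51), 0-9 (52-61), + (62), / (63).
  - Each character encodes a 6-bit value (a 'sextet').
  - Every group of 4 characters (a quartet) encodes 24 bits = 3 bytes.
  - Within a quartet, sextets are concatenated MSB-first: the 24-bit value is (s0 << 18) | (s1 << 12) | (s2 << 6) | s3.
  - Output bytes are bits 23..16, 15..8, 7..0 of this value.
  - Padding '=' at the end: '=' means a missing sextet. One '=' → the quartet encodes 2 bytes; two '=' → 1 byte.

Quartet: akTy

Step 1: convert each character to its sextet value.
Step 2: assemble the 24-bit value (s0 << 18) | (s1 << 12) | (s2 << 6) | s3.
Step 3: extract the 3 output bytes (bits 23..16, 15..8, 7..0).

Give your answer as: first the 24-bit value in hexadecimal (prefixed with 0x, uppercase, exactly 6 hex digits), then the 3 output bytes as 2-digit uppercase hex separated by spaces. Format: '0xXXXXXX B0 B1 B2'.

Sextets: a=26, k=36, T=19, y=50
24-bit: (26<<18) | (36<<12) | (19<<6) | 50
      = 0x680000 | 0x024000 | 0x0004C0 | 0x000032
      = 0x6A44F2
Bytes: (v>>16)&0xFF=6A, (v>>8)&0xFF=44, v&0xFF=F2

Answer: 0x6A44F2 6A 44 F2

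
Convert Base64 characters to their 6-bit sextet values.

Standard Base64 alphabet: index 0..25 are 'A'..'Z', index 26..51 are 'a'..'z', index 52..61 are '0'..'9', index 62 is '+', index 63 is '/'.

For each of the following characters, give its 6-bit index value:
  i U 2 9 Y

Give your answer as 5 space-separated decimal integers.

'i': a..z range, 26 + ord('i') − ord('a') = 34
'U': A..Z range, ord('U') − ord('A') = 20
'2': 0..9 range, 52 + ord('2') − ord('0') = 54
'9': 0..9 range, 52 + ord('9') − ord('0') = 61
'Y': A..Z range, ord('Y') − ord('A') = 24

Answer: 34 20 54 61 24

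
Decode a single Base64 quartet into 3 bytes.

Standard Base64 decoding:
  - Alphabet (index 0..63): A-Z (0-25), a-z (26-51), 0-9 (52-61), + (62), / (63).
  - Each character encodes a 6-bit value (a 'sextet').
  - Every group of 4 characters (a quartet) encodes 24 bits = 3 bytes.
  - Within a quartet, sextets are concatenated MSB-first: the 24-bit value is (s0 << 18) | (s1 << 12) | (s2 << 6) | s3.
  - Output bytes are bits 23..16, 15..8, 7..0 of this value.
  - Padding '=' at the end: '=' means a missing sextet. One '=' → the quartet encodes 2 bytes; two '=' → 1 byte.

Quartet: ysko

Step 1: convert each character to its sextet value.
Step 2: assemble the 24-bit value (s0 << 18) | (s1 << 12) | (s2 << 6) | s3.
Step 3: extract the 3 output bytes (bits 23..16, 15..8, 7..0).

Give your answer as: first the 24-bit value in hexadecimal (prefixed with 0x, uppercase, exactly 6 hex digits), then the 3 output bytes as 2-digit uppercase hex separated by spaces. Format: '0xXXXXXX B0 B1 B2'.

Answer: 0xCAC928 CA C9 28

Derivation:
Sextets: y=50, s=44, k=36, o=40
24-bit: (50<<18) | (44<<12) | (36<<6) | 40
      = 0xC80000 | 0x02C000 | 0x000900 | 0x000028
      = 0xCAC928
Bytes: (v>>16)&0xFF=CA, (v>>8)&0xFF=C9, v&0xFF=28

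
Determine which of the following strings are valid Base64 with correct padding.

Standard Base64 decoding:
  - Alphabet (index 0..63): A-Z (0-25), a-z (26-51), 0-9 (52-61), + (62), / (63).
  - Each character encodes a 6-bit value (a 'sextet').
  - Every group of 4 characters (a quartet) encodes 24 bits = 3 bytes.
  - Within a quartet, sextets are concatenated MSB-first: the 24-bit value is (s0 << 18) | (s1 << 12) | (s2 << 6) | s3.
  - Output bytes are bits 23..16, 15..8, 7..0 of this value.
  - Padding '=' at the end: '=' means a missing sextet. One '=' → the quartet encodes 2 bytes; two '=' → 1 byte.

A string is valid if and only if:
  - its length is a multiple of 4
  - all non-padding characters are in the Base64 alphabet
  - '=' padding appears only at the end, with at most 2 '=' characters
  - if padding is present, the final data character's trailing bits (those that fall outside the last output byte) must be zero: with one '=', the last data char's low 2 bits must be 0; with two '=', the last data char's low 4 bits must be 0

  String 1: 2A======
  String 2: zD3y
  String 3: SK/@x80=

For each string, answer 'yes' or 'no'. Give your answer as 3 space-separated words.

Answer: no yes no

Derivation:
String 1: '2A======' → invalid (6 pad chars (max 2))
String 2: 'zD3y' → valid
String 3: 'SK/@x80=' → invalid (bad char(s): ['@'])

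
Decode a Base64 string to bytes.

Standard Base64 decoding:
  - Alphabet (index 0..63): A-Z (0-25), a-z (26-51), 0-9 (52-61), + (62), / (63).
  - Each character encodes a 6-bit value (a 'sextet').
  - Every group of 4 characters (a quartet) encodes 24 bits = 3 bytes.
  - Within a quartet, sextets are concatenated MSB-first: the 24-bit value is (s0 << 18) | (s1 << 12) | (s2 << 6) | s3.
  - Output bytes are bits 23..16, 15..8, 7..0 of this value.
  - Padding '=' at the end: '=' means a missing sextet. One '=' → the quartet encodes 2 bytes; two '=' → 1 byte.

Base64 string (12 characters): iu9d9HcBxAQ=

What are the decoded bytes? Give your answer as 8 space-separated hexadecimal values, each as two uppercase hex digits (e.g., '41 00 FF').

After char 0 ('i'=34): chars_in_quartet=1 acc=0x22 bytes_emitted=0
After char 1 ('u'=46): chars_in_quartet=2 acc=0x8AE bytes_emitted=0
After char 2 ('9'=61): chars_in_quartet=3 acc=0x22BBD bytes_emitted=0
After char 3 ('d'=29): chars_in_quartet=4 acc=0x8AEF5D -> emit 8A EF 5D, reset; bytes_emitted=3
After char 4 ('9'=61): chars_in_quartet=1 acc=0x3D bytes_emitted=3
After char 5 ('H'=7): chars_in_quartet=2 acc=0xF47 bytes_emitted=3
After char 6 ('c'=28): chars_in_quartet=3 acc=0x3D1DC bytes_emitted=3
After char 7 ('B'=1): chars_in_quartet=4 acc=0xF47701 -> emit F4 77 01, reset; bytes_emitted=6
After char 8 ('x'=49): chars_in_quartet=1 acc=0x31 bytes_emitted=6
After char 9 ('A'=0): chars_in_quartet=2 acc=0xC40 bytes_emitted=6
After char 10 ('Q'=16): chars_in_quartet=3 acc=0x31010 bytes_emitted=6
Padding '=': partial quartet acc=0x31010 -> emit C4 04; bytes_emitted=8

Answer: 8A EF 5D F4 77 01 C4 04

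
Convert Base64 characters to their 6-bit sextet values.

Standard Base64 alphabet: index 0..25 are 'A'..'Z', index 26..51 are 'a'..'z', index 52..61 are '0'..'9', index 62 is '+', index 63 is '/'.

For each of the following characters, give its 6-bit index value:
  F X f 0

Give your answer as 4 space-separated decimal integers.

'F': A..Z range, ord('F') − ord('A') = 5
'X': A..Z range, ord('X') − ord('A') = 23
'f': a..z range, 26 + ord('f') − ord('a') = 31
'0': 0..9 range, 52 + ord('0') − ord('0') = 52

Answer: 5 23 31 52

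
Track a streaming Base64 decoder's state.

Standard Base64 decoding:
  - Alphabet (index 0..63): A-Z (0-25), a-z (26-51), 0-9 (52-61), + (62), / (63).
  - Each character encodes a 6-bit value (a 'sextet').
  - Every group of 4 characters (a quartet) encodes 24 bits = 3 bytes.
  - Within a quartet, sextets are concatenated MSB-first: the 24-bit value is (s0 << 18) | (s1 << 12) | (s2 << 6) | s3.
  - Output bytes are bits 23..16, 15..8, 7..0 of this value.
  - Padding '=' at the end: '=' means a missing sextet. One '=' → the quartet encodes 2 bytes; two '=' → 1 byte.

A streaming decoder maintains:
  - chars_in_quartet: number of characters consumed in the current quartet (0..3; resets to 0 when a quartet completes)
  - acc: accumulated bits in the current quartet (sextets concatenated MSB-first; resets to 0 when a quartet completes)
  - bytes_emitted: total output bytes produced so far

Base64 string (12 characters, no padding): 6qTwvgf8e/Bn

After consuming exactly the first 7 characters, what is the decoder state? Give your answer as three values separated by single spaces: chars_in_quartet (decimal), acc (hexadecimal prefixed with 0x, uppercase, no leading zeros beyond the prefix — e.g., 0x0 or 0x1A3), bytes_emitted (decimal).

Answer: 3 0x2F81F 3

Derivation:
After char 0 ('6'=58): chars_in_quartet=1 acc=0x3A bytes_emitted=0
After char 1 ('q'=42): chars_in_quartet=2 acc=0xEAA bytes_emitted=0
After char 2 ('T'=19): chars_in_quartet=3 acc=0x3AA93 bytes_emitted=0
After char 3 ('w'=48): chars_in_quartet=4 acc=0xEAA4F0 -> emit EA A4 F0, reset; bytes_emitted=3
After char 4 ('v'=47): chars_in_quartet=1 acc=0x2F bytes_emitted=3
After char 5 ('g'=32): chars_in_quartet=2 acc=0xBE0 bytes_emitted=3
After char 6 ('f'=31): chars_in_quartet=3 acc=0x2F81F bytes_emitted=3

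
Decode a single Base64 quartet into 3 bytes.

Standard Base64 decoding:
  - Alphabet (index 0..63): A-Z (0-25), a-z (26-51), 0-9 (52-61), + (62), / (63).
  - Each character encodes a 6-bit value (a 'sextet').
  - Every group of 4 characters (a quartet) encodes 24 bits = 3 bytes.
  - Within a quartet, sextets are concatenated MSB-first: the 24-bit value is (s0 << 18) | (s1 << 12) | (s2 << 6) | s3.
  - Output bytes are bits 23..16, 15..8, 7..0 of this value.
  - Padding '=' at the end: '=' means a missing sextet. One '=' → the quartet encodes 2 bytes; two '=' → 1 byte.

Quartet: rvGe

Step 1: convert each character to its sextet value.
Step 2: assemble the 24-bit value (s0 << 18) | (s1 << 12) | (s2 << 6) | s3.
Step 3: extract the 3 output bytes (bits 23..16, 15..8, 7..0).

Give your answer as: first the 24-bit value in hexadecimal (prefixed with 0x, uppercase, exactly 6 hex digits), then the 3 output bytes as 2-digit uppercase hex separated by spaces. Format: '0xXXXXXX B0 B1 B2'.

Answer: 0xAEF19E AE F1 9E

Derivation:
Sextets: r=43, v=47, G=6, e=30
24-bit: (43<<18) | (47<<12) | (6<<6) | 30
      = 0xAC0000 | 0x02F000 | 0x000180 | 0x00001E
      = 0xAEF19E
Bytes: (v>>16)&0xFF=AE, (v>>8)&0xFF=F1, v&0xFF=9E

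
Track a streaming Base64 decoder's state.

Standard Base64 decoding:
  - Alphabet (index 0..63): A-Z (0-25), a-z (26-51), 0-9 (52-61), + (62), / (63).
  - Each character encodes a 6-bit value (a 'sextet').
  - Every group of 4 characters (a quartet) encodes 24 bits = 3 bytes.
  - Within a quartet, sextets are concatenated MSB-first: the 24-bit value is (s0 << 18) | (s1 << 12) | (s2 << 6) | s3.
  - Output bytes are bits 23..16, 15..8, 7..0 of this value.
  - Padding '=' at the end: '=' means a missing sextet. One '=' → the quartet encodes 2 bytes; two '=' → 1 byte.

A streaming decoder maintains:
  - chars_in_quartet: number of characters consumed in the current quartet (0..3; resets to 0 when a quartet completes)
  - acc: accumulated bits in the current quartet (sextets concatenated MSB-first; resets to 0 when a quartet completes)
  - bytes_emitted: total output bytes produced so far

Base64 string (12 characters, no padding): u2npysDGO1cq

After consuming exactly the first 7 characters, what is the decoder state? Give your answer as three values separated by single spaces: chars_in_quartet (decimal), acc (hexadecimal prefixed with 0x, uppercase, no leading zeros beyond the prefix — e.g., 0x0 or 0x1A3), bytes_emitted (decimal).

Answer: 3 0x32B03 3

Derivation:
After char 0 ('u'=46): chars_in_quartet=1 acc=0x2E bytes_emitted=0
After char 1 ('2'=54): chars_in_quartet=2 acc=0xBB6 bytes_emitted=0
After char 2 ('n'=39): chars_in_quartet=3 acc=0x2EDA7 bytes_emitted=0
After char 3 ('p'=41): chars_in_quartet=4 acc=0xBB69E9 -> emit BB 69 E9, reset; bytes_emitted=3
After char 4 ('y'=50): chars_in_quartet=1 acc=0x32 bytes_emitted=3
After char 5 ('s'=44): chars_in_quartet=2 acc=0xCAC bytes_emitted=3
After char 6 ('D'=3): chars_in_quartet=3 acc=0x32B03 bytes_emitted=3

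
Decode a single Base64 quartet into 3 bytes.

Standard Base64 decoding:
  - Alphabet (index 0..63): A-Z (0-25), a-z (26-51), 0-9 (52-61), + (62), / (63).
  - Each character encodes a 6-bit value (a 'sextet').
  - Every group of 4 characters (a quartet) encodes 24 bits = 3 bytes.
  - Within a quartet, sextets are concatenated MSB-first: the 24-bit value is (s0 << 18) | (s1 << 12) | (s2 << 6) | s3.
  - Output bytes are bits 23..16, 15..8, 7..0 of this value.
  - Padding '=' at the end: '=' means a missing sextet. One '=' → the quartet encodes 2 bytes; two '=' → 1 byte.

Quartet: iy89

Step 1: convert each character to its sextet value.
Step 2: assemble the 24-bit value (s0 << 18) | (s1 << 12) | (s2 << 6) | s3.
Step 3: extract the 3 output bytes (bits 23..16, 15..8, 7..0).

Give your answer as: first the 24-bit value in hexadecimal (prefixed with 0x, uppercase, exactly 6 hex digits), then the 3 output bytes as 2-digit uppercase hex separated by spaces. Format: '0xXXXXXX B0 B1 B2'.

Sextets: i=34, y=50, 8=60, 9=61
24-bit: (34<<18) | (50<<12) | (60<<6) | 61
      = 0x880000 | 0x032000 | 0x000F00 | 0x00003D
      = 0x8B2F3D
Bytes: (v>>16)&0xFF=8B, (v>>8)&0xFF=2F, v&0xFF=3D

Answer: 0x8B2F3D 8B 2F 3D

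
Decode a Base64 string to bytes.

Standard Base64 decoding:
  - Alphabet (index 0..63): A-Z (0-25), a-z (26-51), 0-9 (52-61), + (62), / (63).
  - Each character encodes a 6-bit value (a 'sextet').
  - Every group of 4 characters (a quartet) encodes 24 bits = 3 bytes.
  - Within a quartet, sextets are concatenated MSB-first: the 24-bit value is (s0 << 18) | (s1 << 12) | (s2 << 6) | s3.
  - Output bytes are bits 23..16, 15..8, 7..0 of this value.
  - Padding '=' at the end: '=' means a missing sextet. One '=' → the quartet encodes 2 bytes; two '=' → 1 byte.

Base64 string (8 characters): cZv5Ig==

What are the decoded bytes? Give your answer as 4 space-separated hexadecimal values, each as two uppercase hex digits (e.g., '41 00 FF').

Answer: 71 9B F9 22

Derivation:
After char 0 ('c'=28): chars_in_quartet=1 acc=0x1C bytes_emitted=0
After char 1 ('Z'=25): chars_in_quartet=2 acc=0x719 bytes_emitted=0
After char 2 ('v'=47): chars_in_quartet=3 acc=0x1C66F bytes_emitted=0
After char 3 ('5'=57): chars_in_quartet=4 acc=0x719BF9 -> emit 71 9B F9, reset; bytes_emitted=3
After char 4 ('I'=8): chars_in_quartet=1 acc=0x8 bytes_emitted=3
After char 5 ('g'=32): chars_in_quartet=2 acc=0x220 bytes_emitted=3
Padding '==': partial quartet acc=0x220 -> emit 22; bytes_emitted=4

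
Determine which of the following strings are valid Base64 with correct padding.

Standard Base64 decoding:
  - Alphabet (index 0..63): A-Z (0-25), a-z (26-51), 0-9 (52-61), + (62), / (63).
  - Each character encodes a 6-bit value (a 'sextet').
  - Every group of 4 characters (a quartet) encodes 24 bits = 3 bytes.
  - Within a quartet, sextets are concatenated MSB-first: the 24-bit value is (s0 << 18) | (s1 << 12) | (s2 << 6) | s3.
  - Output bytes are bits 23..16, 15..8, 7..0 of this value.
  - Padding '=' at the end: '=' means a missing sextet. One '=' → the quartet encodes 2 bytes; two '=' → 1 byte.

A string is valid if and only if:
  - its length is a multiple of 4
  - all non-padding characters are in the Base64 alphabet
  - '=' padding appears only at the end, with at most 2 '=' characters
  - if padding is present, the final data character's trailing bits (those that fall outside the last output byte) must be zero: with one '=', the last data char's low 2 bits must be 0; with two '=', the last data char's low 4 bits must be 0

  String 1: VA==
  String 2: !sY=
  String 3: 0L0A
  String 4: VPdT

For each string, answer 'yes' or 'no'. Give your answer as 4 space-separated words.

String 1: 'VA==' → valid
String 2: '!sY=' → invalid (bad char(s): ['!'])
String 3: '0L0A' → valid
String 4: 'VPdT' → valid

Answer: yes no yes yes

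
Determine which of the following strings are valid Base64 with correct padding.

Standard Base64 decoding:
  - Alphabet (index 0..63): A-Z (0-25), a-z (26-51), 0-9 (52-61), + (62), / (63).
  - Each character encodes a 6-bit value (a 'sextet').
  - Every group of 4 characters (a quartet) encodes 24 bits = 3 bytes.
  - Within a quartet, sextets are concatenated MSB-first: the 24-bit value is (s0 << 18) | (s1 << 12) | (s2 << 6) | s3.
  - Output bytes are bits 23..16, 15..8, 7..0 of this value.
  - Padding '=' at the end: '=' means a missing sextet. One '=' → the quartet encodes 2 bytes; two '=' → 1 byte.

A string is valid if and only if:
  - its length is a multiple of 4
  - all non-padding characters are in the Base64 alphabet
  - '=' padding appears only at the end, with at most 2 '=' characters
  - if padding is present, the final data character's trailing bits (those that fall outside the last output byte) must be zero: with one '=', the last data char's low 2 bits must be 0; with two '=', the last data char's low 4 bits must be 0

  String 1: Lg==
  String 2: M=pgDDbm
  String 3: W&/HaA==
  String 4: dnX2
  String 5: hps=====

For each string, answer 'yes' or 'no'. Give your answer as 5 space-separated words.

Answer: yes no no yes no

Derivation:
String 1: 'Lg==' → valid
String 2: 'M=pgDDbm' → invalid (bad char(s): ['=']; '=' in middle)
String 3: 'W&/HaA==' → invalid (bad char(s): ['&'])
String 4: 'dnX2' → valid
String 5: 'hps=====' → invalid (5 pad chars (max 2))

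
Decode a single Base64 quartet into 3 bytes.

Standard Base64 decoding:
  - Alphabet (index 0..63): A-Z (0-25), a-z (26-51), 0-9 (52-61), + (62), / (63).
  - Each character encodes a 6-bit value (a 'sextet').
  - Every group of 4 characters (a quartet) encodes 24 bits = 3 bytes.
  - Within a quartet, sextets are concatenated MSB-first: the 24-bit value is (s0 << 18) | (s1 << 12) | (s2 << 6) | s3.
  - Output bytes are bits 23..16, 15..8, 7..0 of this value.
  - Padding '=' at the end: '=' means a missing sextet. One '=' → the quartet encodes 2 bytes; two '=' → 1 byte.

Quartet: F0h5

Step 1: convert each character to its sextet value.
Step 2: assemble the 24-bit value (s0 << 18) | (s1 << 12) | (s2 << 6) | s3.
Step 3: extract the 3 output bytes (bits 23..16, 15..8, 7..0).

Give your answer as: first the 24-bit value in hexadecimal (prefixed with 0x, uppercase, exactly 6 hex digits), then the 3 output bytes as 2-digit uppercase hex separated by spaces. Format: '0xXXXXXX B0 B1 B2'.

Answer: 0x174879 17 48 79

Derivation:
Sextets: F=5, 0=52, h=33, 5=57
24-bit: (5<<18) | (52<<12) | (33<<6) | 57
      = 0x140000 | 0x034000 | 0x000840 | 0x000039
      = 0x174879
Bytes: (v>>16)&0xFF=17, (v>>8)&0xFF=48, v&0xFF=79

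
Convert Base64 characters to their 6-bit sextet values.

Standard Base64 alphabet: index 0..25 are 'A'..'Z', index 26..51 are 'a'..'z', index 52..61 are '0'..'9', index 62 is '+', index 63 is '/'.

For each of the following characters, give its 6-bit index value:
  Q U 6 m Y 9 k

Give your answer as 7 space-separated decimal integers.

'Q': A..Z range, ord('Q') − ord('A') = 16
'U': A..Z range, ord('U') − ord('A') = 20
'6': 0..9 range, 52 + ord('6') − ord('0') = 58
'm': a..z range, 26 + ord('m') − ord('a') = 38
'Y': A..Z range, ord('Y') − ord('A') = 24
'9': 0..9 range, 52 + ord('9') − ord('0') = 61
'k': a..z range, 26 + ord('k') − ord('a') = 36

Answer: 16 20 58 38 24 61 36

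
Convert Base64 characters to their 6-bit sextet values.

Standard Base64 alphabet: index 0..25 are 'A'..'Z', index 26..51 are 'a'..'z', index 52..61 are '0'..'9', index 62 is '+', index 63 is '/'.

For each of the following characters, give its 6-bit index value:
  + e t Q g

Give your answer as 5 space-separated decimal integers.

Answer: 62 30 45 16 32

Derivation:
'+': index 62
'e': a..z range, 26 + ord('e') − ord('a') = 30
't': a..z range, 26 + ord('t') − ord('a') = 45
'Q': A..Z range, ord('Q') − ord('A') = 16
'g': a..z range, 26 + ord('g') − ord('a') = 32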